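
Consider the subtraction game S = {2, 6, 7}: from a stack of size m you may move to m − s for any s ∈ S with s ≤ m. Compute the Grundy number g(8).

2

Compute g(0), g(1), … for moves {2, 6, 7}:
g(0) = mex{} = 0
g(1) = mex{} = 0
g(2) = mex{0} = 1
g(3) = mex{0} = 1
g(4) = mex{1} = 0
g(5) = mex{1} = 0
g(6) = mex{0} = 1
g(7) = mex{0} = 1
g(8) = mex{0,1} = 2
So g(8) = 2.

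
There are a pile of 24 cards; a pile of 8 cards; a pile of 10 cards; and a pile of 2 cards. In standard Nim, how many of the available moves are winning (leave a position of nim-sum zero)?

1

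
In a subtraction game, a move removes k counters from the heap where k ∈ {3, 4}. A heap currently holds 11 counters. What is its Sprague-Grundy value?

Compute g(0), g(1), … for moves {3, 4}:
g(0) = mex{} = 0
g(1) = mex{} = 0
g(2) = mex{} = 0
g(3) = mex{0} = 1
g(4) = mex{0} = 1
g(5) = mex{0} = 1
g(6) = mex{0,1} = 2
g(7) = mex{1} = 0
g(8) = mex{1} = 0
g(9) = mex{1,2} = 0
g(10) = mex{0,2} = 1
g(11) = mex{0} = 1
So g(11) = 1.

1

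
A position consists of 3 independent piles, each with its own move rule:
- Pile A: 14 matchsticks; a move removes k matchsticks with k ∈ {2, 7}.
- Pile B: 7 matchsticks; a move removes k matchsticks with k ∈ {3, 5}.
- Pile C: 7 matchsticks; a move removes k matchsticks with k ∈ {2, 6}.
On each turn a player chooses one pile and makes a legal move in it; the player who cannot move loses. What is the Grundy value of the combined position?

Grundy values for pile A (subtraction set {2, 7}):
k:     0  1  2  3  4  5  6  7  8  9 10 11 12 13 14
g(k):  0  0  1  1  0  0  1  1  2  0  0  1  1  0  0
So g(14) = 0.
Grundy values for pile B (subtraction set {3, 5}):
k:     0  1  2  3  4  5  6  7
g(k):  0  0  0  1  1  1  2  2
So g(7) = 2.
Build the Grundy sequence for pile C with g(k) = mex{g(k−s) : s ∈ {2, 6}, s ≤ k}:
k:     0  1  2  3  4  5  6  7
g(k):  0  0  1  1  0  0  1  1
So g(7) = 1.
The value of a disjunctive sum is the nim-sum of the parts.
Combined value = 0 XOR 2 XOR 1 = 3.

3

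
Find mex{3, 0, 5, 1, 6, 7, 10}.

2

The values 0, 1 are all present; 2 is the first non-negative integer missing from the set.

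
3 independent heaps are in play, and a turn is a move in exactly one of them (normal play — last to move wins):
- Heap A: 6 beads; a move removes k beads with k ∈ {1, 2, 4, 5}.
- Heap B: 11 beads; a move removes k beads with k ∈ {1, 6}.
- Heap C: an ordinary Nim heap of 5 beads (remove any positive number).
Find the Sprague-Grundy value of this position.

Grundy values for heap A (subtraction set {1, 2, 4, 5}):
g(0) = mex{} = 0
g(1) = mex{0} = 1
g(2) = mex{0,1} = 2
g(3) = mex{1,2} = 0
g(4) = mex{0,2} = 1
g(5) = mex{0,1} = 2
g(6) = mex{1,2} = 0
So g(6) = 0.
Grundy values for heap B (subtraction set {1, 6}):
g(0) = mex{} = 0
g(1) = mex{0} = 1
g(2) = mex{1} = 0
g(3) = mex{0} = 1
g(4) = mex{1} = 0
g(5) = mex{0} = 1
g(6) = mex{0,1} = 2
g(7) = mex{1,2} = 0
g(8) = mex{0} = 1
g(9) = mex{1} = 0
g(10) = mex{0} = 1
g(11) = mex{1} = 0
So g(11) = 0.
Heap C is a plain Nim heap of size 5, so its Grundy value is 5.
The value of a disjunctive sum is the nim-sum of the parts.
Combined value = 0 ⊕ 0 ⊕ 5 = 5.

5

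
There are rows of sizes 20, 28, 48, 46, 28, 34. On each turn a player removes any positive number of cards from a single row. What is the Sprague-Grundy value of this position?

Nim-sum: 20 ^ 28 ^ 48 ^ 46 ^ 28 ^ 34 = 40.

40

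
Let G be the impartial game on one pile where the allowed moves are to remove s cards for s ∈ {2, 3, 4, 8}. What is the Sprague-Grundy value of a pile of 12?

0

Compute g(0), g(1), … for moves {2, 3, 4, 8}:
g(0) = mex{} = 0
g(1) = mex{} = 0
g(2) = mex{0} = 1
g(3) = mex{0} = 1
g(4) = mex{0,1} = 2
g(5) = mex{0,1} = 2
g(6) = mex{1,2} = 0
g(7) = mex{1,2} = 0
g(8) = mex{0,2} = 1
g(9) = mex{0,2} = 1
g(10) = mex{0,1} = 2
g(11) = mex{0,1} = 2
g(12) = mex{1,2} = 0
So g(12) = 0.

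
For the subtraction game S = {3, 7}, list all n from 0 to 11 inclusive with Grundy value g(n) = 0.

0, 1, 2, 6, 10, 11

Compute g(0), g(1), … for moves {3, 7}:
g(0) = mex{} = 0
g(1) = mex{} = 0
g(2) = mex{} = 0
g(3) = mex{0} = 1
g(4) = mex{0} = 1
g(5) = mex{0} = 1
g(6) = mex{1} = 0
g(7) = mex{0,1} = 2
g(8) = mex{0,1} = 2
g(9) = mex{0} = 1
g(10) = mex{1,2} = 0
g(11) = mex{1,2} = 0
The P-positions (g = 0) in 0..11 are 0, 1, 2, 6, 10, 11.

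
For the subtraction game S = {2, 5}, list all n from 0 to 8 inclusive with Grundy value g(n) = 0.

0, 1, 4, 7, 8

Build the Grundy sequence with g(k) = mex{g(k−s) : s ∈ {2, 5}, s ≤ k}:
g(0) = mex{} = 0
g(1) = mex{} = 0
g(2) = mex{0} = 1
g(3) = mex{0} = 1
g(4) = mex{1} = 0
g(5) = mex{0,1} = 2
g(6) = mex{0} = 1
g(7) = mex{1,2} = 0
g(8) = mex{1} = 0
The P-positions (g = 0) in 0..8 are 0, 1, 4, 7, 8.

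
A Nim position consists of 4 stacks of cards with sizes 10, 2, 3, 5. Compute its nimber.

Compute the nim-sum pairwise:
10 XOR 2 = 8
8 XOR 3 = 11
11 XOR 5 = 14

14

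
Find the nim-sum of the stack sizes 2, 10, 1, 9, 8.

8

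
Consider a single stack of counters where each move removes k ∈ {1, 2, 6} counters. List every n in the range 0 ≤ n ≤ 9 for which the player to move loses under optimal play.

Compute g(0), g(1), … for moves {1, 2, 6}:
g(0) = mex{} = 0
g(1) = mex{0} = 1
g(2) = mex{0,1} = 2
g(3) = mex{1,2} = 0
g(4) = mex{0,2} = 1
g(5) = mex{0,1} = 2
g(6) = mex{0,1,2} = 3
g(7) = mex{1,2,3} = 0
g(8) = mex{0,2,3} = 1
g(9) = mex{0,1} = 2
The P-positions (g = 0) in 0..9 are 0, 3, 7.

0, 3, 7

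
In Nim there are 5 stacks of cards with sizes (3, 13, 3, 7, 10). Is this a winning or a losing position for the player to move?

Losing position

Nim-sum: 3 ^ 13 ^ 3 ^ 7 ^ 10 = 0.
The nim-sum is 0, so this is a P-position: the player to move is in a losing position under optimal play.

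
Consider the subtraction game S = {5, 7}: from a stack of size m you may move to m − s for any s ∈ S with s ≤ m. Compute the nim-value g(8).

1

Grundy values for subtraction set {5, 7}:
g(0) = mex{} = 0
g(1) = mex{} = 0
g(2) = mex{} = 0
g(3) = mex{} = 0
g(4) = mex{} = 0
g(5) = mex{0} = 1
g(6) = mex{0} = 1
g(7) = mex{0} = 1
g(8) = mex{0} = 1
So g(8) = 1.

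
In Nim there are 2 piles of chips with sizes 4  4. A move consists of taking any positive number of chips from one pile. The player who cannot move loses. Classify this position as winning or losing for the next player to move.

Losing position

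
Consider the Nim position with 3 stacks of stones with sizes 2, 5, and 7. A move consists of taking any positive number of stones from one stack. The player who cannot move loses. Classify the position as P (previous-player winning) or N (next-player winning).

P-position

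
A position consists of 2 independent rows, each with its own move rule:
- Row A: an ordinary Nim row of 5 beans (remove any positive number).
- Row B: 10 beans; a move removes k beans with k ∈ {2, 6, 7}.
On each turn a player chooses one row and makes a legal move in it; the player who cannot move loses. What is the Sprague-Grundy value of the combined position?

6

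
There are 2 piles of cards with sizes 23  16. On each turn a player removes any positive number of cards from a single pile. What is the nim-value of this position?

Nim-sum: 23 ^ 16 = 7.

7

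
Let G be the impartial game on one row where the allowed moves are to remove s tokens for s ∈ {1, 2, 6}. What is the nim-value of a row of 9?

2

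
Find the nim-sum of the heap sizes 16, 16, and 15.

15

Nim-sum: 16 XOR 16 XOR 15 = 15.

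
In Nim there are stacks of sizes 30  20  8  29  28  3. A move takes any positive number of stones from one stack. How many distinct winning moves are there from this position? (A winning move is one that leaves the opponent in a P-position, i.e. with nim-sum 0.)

0

In binary:
  11110  (30)
  10100  (20)
  01000  (8)
  11101  (29)
  11100  (28)
  00011  (3)
  -----
  00000  (0)
The nim-sum is already 0, so every move leaves a nonzero nim-sum — there are no winning moves.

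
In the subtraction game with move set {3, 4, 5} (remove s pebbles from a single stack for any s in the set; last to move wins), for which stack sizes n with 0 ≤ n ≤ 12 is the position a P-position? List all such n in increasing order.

0, 1, 2, 8, 9, 10

Compute g(0), g(1), … for moves {3, 4, 5}:
g(0) = mex{} = 0
g(1) = mex{} = 0
g(2) = mex{} = 0
g(3) = mex{0} = 1
g(4) = mex{0} = 1
g(5) = mex{0} = 1
g(6) = mex{0,1} = 2
g(7) = mex{0,1} = 2
g(8) = mex{1} = 0
g(9) = mex{1,2} = 0
g(10) = mex{1,2} = 0
g(11) = mex{0,2} = 1
g(12) = mex{0,2} = 1
The P-positions (g = 0) in 0..12 are 0, 1, 2, 8, 9, 10.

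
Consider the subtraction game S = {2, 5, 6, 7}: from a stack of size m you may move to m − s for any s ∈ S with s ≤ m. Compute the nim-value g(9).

2

Build the Grundy sequence with g(k) = mex{g(k−s) : s ∈ {2, 5, 6, 7}, s ≤ k}:
g(0) = mex{} = 0
g(1) = mex{} = 0
g(2) = mex{0} = 1
g(3) = mex{0} = 1
g(4) = mex{1} = 0
g(5) = mex{0,1} = 2
g(6) = mex{0} = 1
g(7) = mex{0,1,2} = 3
g(8) = mex{0,1} = 2
g(9) = mex{0,1,3} = 2
So g(9) = 2.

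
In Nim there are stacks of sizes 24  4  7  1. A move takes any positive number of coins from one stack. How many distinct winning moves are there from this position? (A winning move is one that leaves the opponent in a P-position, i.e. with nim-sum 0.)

1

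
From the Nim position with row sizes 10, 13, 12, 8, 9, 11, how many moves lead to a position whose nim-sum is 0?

3

Nim-sum: 10 XOR 13 XOR 12 XOR 8 XOR 9 XOR 11 = 1.
The overall nim-sum is X = 1. A row of size p has a winning move iff p XOR X < p (reduce it to p XOR X).
  10: 10 XOR 1 = 11 ≥ 10 — no move.
  13: 13 XOR 1 = 12 < 13 — winning move (to 12).
  12: 12 XOR 1 = 13 ≥ 12 — no move.
  8: 8 XOR 1 = 9 ≥ 8 — no move.
  9: 9 XOR 1 = 8 < 9 — winning move (to 8).
  11: 11 XOR 1 = 10 < 11 — winning move (to 10).
That gives 3 winning moves.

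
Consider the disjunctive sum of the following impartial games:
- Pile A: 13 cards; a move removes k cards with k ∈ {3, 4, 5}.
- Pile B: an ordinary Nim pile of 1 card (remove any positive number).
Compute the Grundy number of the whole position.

For pile A, compute g(0), g(1), … with moves {3, 4, 5}:
g(0) = mex{} = 0
g(1) = mex{} = 0
g(2) = mex{} = 0
g(3) = mex{0} = 1
g(4) = mex{0} = 1
g(5) = mex{0} = 1
g(6) = mex{0,1} = 2
g(7) = mex{0,1} = 2
g(8) = mex{1} = 0
g(9) = mex{1,2} = 0
g(10) = mex{1,2} = 0
g(11) = mex{0,2} = 1
g(12) = mex{0,2} = 1
g(13) = mex{0} = 1
So g(13) = 1.
Pile B is a plain Nim pile of size 1, so its Grundy value is 1.
By the Sprague-Grundy theorem, the Grundy value of a sum of independent games is the XOR of the component values.
Combined value = 1 XOR 1 = 0.

0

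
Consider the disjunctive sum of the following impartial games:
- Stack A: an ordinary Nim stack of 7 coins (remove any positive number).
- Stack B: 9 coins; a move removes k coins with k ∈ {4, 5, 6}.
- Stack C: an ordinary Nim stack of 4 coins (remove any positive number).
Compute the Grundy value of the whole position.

1

Stack A is a plain Nim stack of size 7, so its Grundy value is 7.
For stack B, compute g(0), g(1), … with moves {4, 5, 6}:
g(0) = mex{} = 0
g(1) = mex{} = 0
g(2) = mex{} = 0
g(3) = mex{} = 0
g(4) = mex{0} = 1
g(5) = mex{0} = 1
g(6) = mex{0} = 1
g(7) = mex{0} = 1
g(8) = mex{0,1} = 2
g(9) = mex{0,1} = 2
So g(9) = 2.
Stack C is a plain Nim stack of size 4, so its Grundy value is 4.
The value of a disjunctive sum is the nim-sum of the parts.
Combined value = 7 XOR 2 XOR 4 = 1.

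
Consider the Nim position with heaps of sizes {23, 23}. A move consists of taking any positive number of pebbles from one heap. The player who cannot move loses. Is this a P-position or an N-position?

P-position

Bitwise XOR of the heap sizes:
  10111  (23)
  10111  (23)
  -----
  00000  (0)
The nim-sum is 0, so this is a P-position: the player to move is in a losing position under optimal play.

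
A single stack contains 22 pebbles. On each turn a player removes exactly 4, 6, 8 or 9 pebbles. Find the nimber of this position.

Compute g(0), g(1), … for moves {4, 6, 8, 9}:
k:     0  1  2  3  4  5  6  7  8  9 10 11 12 13 14 15 16 17 18 19 20 21 22
g(k):  0  0  0  0  1  1  1  1  2  2  2  2  3  0  0  0  0  1  1  1  1  2  2
So g(22) = 2.

2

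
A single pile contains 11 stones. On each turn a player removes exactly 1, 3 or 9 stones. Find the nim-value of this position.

1

Compute g(0), g(1), … for moves {1, 3, 9}:
g(0) = mex{} = 0
g(1) = mex{0} = 1
g(2) = mex{1} = 0
g(3) = mex{0} = 1
g(4) = mex{1} = 0
g(5) = mex{0} = 1
g(6) = mex{1} = 0
g(7) = mex{0} = 1
g(8) = mex{1} = 0
g(9) = mex{0} = 1
g(10) = mex{1} = 0
g(11) = mex{0} = 1
So g(11) = 1.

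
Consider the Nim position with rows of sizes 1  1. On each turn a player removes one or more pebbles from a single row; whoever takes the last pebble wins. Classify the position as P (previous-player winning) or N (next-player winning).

P-position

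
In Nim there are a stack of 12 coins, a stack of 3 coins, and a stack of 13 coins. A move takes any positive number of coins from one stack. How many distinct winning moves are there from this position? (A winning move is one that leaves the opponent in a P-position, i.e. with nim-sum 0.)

1

Nim-sum: 12 ⊕ 3 ⊕ 13 = 2.
The overall nim-sum is X = 2. A stack of size p has a winning move iff p XOR X < p (reduce it to p XOR X).
  12: 12 XOR 2 = 14 ≥ 12 — no move.
  3: 3 XOR 2 = 1 < 3 — winning move (to 1).
  13: 13 XOR 2 = 15 ≥ 13 — no move.
That gives 1 winning move.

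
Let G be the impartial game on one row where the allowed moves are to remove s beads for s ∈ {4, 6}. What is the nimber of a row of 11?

0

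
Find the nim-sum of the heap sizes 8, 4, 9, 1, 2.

6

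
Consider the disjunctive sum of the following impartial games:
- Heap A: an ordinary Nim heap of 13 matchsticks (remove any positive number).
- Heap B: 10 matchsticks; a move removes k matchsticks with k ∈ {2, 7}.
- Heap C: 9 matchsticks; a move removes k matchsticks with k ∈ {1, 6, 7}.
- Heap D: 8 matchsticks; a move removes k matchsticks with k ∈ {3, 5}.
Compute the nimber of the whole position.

14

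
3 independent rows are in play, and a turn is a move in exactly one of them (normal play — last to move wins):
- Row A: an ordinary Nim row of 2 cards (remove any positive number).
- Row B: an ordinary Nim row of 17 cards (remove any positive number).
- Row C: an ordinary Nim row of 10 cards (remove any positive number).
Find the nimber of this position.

Row A is a plain Nim row of size 2, so its Grundy value is 2.
Row B is a plain Nim row of size 17, so its Grundy value is 17.
Row C is a plain Nim row of size 10, so its Grundy value is 10.
By the Sprague-Grundy theorem, the Grundy value of a sum of independent games is the XOR of the component values.
Combined value = 2 XOR 17 XOR 10 = 25.

25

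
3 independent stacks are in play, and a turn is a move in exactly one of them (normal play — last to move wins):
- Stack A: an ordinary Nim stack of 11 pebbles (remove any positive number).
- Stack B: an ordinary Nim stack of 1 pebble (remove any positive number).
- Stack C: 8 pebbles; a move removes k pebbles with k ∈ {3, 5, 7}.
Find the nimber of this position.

Stack A is a plain Nim stack of size 11, so its Grundy value is 11.
Stack B is a plain Nim stack of size 1, so its Grundy value is 1.
Grundy values for stack C (subtraction set {3, 5, 7}):
k:     0  1  2  3  4  5  6  7  8
g(k):  0  0  0  1  1  1  2  2  2
So g(8) = 2.
The value of a disjunctive sum is the nim-sum of the parts.
Combined value = 11 ⊕ 1 ⊕ 2 = 8.

8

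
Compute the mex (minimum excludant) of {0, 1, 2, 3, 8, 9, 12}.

4

The values 0, 1, 2, 3 are all present; 4 is the first non-negative integer missing from the set.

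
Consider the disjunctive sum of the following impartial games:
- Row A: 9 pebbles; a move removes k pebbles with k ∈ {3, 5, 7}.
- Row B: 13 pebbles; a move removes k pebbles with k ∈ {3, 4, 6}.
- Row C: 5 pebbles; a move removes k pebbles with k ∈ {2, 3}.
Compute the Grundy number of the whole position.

For row A, compute g(0), g(1), … with moves {3, 5, 7}:
g(0) = mex{} = 0
g(1) = mex{} = 0
g(2) = mex{} = 0
g(3) = mex{0} = 1
g(4) = mex{0} = 1
g(5) = mex{0} = 1
g(6) = mex{0,1} = 2
g(7) = mex{0,1} = 2
g(8) = mex{0,1} = 2
g(9) = mex{0,1,2} = 3
So g(9) = 3.
Grundy values for row B (subtraction set {3, 4, 6}):
g(0) = mex{} = 0
g(1) = mex{} = 0
g(2) = mex{} = 0
g(3) = mex{0} = 1
g(4) = mex{0} = 1
g(5) = mex{0} = 1
g(6) = mex{0,1} = 2
g(7) = mex{0,1} = 2
g(8) = mex{0,1} = 2
g(9) = mex{1,2} = 0
g(10) = mex{1,2} = 0
g(11) = mex{1,2} = 0
g(12) = mex{0,2} = 1
g(13) = mex{0,2} = 1
So g(13) = 1.
Build the Grundy sequence for row C with g(k) = mex{g(k−s) : s ∈ {2, 3}, s ≤ k}:
k:     0  1  2  3  4  5
g(k):  0  0  1  1  2  0
So g(5) = 0.
By the Sprague-Grundy theorem, the Grundy value of a sum of independent games is the XOR of the component values.
Combined value = 3 ⊕ 1 ⊕ 0 = 2.

2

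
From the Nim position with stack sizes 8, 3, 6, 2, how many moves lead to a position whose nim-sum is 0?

1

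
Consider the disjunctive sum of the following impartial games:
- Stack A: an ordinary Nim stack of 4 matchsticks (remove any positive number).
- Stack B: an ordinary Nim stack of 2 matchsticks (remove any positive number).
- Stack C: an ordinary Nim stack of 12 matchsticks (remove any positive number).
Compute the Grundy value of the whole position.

10

Stack A is a plain Nim stack of size 4, so its Grundy value is 4.
Stack B is a plain Nim stack of size 2, so its Grundy value is 2.
Stack C is a plain Nim stack of size 12, so its Grundy value is 12.
The value of a disjunctive sum is the nim-sum of the parts.
Combined value = 4 ⊕ 2 ⊕ 12 = 10.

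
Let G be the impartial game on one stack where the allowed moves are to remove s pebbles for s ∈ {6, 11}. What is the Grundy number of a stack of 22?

Compute g(0), g(1), … for moves {6, 11}:
k:     0  1  2  3  4  5  6  7  8  9 10 11 12 13 14 15 16 17 18 19 20 21 22
g(k):  0  0  0  0  0  0  1  1  1  1  1  1  2  2  2  2  2  0  0  0  0  0  0
So g(22) = 0.

0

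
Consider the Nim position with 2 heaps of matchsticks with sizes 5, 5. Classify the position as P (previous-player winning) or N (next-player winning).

Compute the nim-sum pairwise:
5 ⊕ 5 = 0
The nim-sum is 0, so this is a P-position: the player to move is in a losing position under optimal play.

P-position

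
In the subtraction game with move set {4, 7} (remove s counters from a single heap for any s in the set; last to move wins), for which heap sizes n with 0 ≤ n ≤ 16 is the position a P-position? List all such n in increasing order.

Build the Grundy sequence with g(k) = mex{g(k−s) : s ∈ {4, 7}, s ≤ k}:
k:     0  1  2  3  4  5  6  7  8  9 10 11 12 13 14 15 16
g(k):  0  0  0  0  1  1  1  1  2  2  2  0  0  0  0  1  1
The P-positions (g = 0) in 0..16 are 0, 1, 2, 3, 11, 12, 13, 14.

0, 1, 2, 3, 11, 12, 13, 14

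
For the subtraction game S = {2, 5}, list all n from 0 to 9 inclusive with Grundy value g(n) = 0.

0, 1, 4, 7, 8

Build the Grundy sequence with g(k) = mex{g(k−s) : s ∈ {2, 5}, s ≤ k}:
k:     0  1  2  3  4  5  6  7  8  9
g(k):  0  0  1  1  0  2  1  0  0  1
The P-positions (g = 0) in 0..9 are 0, 1, 4, 7, 8.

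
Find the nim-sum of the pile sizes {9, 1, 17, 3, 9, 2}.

17

Compute the nim-sum pairwise:
9 ⊕ 1 = 8
8 ⊕ 17 = 25
25 ⊕ 3 = 26
26 ⊕ 9 = 19
19 ⊕ 2 = 17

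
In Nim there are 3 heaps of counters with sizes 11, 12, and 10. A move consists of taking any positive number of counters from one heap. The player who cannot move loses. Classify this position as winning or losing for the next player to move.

Compute the nim-sum pairwise:
11 ⊕ 12 = 7
7 ⊕ 10 = 13
The nim-sum is 13 ≠ 0, so this is an N-position: the player to move can win.

Winning position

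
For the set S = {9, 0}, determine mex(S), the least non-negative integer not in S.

1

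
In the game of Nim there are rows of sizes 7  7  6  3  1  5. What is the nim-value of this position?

1

Bitwise XOR of the heap sizes:
  111  (7)
  111  (7)
  110  (6)
  011  (3)
  001  (1)
  101  (5)
  ---
  001  (1)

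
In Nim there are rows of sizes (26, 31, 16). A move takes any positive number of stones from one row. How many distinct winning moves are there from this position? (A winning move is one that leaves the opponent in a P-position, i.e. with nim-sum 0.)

Nim-sum: 26 ⊕ 31 ⊕ 16 = 21.
The overall nim-sum is X = 21. A row of size p has a winning move iff p XOR X < p (reduce it to p XOR X).
  26: 26 XOR 21 = 15 < 26 — winning move (to 15).
  31: 31 XOR 21 = 10 < 31 — winning move (to 10).
  16: 16 XOR 21 = 5 < 16 — winning move (to 5).
That gives 3 winning moves.

3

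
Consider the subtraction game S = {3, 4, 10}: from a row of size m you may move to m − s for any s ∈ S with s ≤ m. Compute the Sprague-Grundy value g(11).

1

Build the Grundy sequence with g(k) = mex{g(k−s) : s ∈ {3, 4, 10}, s ≤ k}:
g(0) = mex{} = 0
g(1) = mex{} = 0
g(2) = mex{} = 0
g(3) = mex{0} = 1
g(4) = mex{0} = 1
g(5) = mex{0} = 1
g(6) = mex{0,1} = 2
g(7) = mex{1} = 0
g(8) = mex{1} = 0
g(9) = mex{1,2} = 0
g(10) = mex{0,2} = 1
g(11) = mex{0} = 1
So g(11) = 1.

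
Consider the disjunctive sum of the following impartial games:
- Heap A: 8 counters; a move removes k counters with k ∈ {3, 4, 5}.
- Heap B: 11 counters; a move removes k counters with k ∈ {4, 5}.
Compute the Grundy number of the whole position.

0

Grundy values for heap A (subtraction set {3, 4, 5}):
g(0) = mex{} = 0
g(1) = mex{} = 0
g(2) = mex{} = 0
g(3) = mex{0} = 1
g(4) = mex{0} = 1
g(5) = mex{0} = 1
g(6) = mex{0,1} = 2
g(7) = mex{0,1} = 2
g(8) = mex{1} = 0
So g(8) = 0.
For heap B, compute g(0), g(1), … with moves {4, 5}:
g(0) = mex{} = 0
g(1) = mex{} = 0
g(2) = mex{} = 0
g(3) = mex{} = 0
g(4) = mex{0} = 1
g(5) = mex{0} = 1
g(6) = mex{0} = 1
g(7) = mex{0} = 1
g(8) = mex{0,1} = 2
g(9) = mex{1} = 0
g(10) = mex{1} = 0
g(11) = mex{1} = 0
So g(11) = 0.
The value of a disjunctive sum is the nim-sum of the parts.
Combined value = 0 ⊕ 0 = 0.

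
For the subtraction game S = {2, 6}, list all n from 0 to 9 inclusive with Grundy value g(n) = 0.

0, 1, 4, 5, 8, 9

Compute g(0), g(1), … for moves {2, 6}:
k:     0  1  2  3  4  5  6  7  8  9
g(k):  0  0  1  1  0  0  1  1  0  0
The P-positions (g = 0) in 0..9 are 0, 1, 4, 5, 8, 9.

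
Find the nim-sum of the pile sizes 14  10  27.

31

Nim-sum: 14 ^ 10 ^ 27 = 31.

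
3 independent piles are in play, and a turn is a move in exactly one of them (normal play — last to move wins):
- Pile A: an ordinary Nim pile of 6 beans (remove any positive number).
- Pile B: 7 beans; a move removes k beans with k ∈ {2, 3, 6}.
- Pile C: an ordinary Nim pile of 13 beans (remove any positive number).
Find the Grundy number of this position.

Pile A is a plain Nim pile of size 6, so its Grundy value is 6.
Grundy values for pile B (subtraction set {2, 3, 6}):
g(0) = mex{} = 0
g(1) = mex{} = 0
g(2) = mex{0} = 1
g(3) = mex{0} = 1
g(4) = mex{0,1} = 2
g(5) = mex{1} = 0
g(6) = mex{0,1,2} = 3
g(7) = mex{0,2} = 1
So g(7) = 1.
Pile C is a plain Nim pile of size 13, so its Grundy value is 13.
By the Sprague-Grundy theorem, the Grundy value of a sum of independent games is the XOR of the component values.
Combined value = 6 ⊕ 1 ⊕ 13 = 10.

10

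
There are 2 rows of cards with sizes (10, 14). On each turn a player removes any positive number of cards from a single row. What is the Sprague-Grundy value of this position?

4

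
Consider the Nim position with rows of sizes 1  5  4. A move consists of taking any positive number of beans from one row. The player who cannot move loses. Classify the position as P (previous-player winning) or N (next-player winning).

P-position

In binary:
  001  (1)
  101  (5)
  100  (4)
  ---
  000  (0)
The nim-sum is 0, so this is a P-position: the player to move is in a losing position under optimal play.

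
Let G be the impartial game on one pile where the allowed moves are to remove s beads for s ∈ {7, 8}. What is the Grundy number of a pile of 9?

Build the Grundy sequence with g(k) = mex{g(k−s) : s ∈ {7, 8}, s ≤ k}:
g(0) = mex{} = 0
g(1) = mex{} = 0
g(2) = mex{} = 0
g(3) = mex{} = 0
g(4) = mex{} = 0
g(5) = mex{} = 0
g(6) = mex{} = 0
g(7) = mex{0} = 1
g(8) = mex{0} = 1
g(9) = mex{0} = 1
So g(9) = 1.

1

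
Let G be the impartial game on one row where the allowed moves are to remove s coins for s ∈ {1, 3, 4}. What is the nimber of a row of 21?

0

Grundy values for subtraction set {1, 3, 4}:
k:     0  1  2  3  4  5  6  7  8  9 10 11 12 13 14 15 16 17 18 19 20 21
g(k):  0  1  0  1  2  3  2  0  1  0  1  2  3  2  0  1  0  1  2  3  2  0
So g(21) = 0.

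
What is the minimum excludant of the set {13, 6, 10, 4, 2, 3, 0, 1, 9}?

The values 0, 1, 2, 3, 4 are all present; 5 is the first non-negative integer missing from the set.

5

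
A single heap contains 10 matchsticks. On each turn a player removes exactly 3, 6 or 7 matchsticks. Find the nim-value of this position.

Build the Grundy sequence with g(k) = mex{g(k−s) : s ∈ {3, 6, 7}, s ≤ k}:
g(0) = mex{} = 0
g(1) = mex{} = 0
g(2) = mex{} = 0
g(3) = mex{0} = 1
g(4) = mex{0} = 1
g(5) = mex{0} = 1
g(6) = mex{0,1} = 2
g(7) = mex{0,1} = 2
g(8) = mex{0,1} = 2
g(9) = mex{0,1,2} = 3
g(10) = mex{1,2} = 0
So g(10) = 0.

0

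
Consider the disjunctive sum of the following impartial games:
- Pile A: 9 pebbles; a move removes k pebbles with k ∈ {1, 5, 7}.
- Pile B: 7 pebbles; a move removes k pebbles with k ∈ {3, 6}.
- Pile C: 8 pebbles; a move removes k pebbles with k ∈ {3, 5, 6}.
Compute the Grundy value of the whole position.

Grundy values for pile A (subtraction set {1, 5, 7}):
k:     0  1  2  3  4  5  6  7  8  9
g(k):  0  1  0  1  0  1  0  1  0  1
So g(9) = 1.
For pile B, compute g(0), g(1), … with moves {3, 6}:
k:     0  1  2  3  4  5  6  7
g(k):  0  0  0  1  1  1  2  2
So g(7) = 2.
Build the Grundy sequence for pile C with g(k) = mex{g(k−s) : s ∈ {3, 5, 6}, s ≤ k}:
k:     0  1  2  3  4  5  6  7  8
g(k):  0  0  0  1  1  1  2  2  2
So g(8) = 2.
By the Sprague-Grundy theorem, the Grundy value of a sum of independent games is the XOR of the component values.
Combined value = 1 XOR 2 XOR 2 = 1.

1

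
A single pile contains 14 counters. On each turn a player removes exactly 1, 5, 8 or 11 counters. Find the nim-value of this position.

2

Build the Grundy sequence with g(k) = mex{g(k−s) : s ∈ {1, 5, 8, 11}, s ≤ k}:
k:     0  1  2  3  4  5  6  7  8  9 10 11 12 13 14
g(k):  0  1  0  1  0  1  0  1  2  3  2  3  2  3  2
So g(14) = 2.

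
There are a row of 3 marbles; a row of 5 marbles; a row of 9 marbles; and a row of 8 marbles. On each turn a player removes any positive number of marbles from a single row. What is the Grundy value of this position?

Compute the nim-sum pairwise:
3 XOR 5 = 6
6 XOR 9 = 15
15 XOR 8 = 7

7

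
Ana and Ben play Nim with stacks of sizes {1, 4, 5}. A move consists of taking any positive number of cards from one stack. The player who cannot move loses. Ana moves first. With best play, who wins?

Ben wins

Bitwise XOR of the heap sizes:
  001  (1)
  100  (4)
  101  (5)
  ---
  000  (0)
The nim-sum is 0, so this is a P-position: the player to move is in a losing position under optimal play; Ana is about to move from it and so loses — Ben wins.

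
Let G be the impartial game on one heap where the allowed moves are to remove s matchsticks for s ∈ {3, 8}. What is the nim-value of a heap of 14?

1

Build the Grundy sequence with g(k) = mex{g(k−s) : s ∈ {3, 8}, s ≤ k}:
k:     0  1  2  3  4  5  6  7  8  9 10 11 12 13 14
g(k):  0  0  0  1  1  1  0  0  2  1  1  0  0  0  1
So g(14) = 1.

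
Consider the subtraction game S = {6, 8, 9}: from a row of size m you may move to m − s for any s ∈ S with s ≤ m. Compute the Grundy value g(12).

2

Compute g(0), g(1), … for moves {6, 8, 9}:
k:     0  1  2  3  4  5  6  7  8  9 10 11 12
g(k):  0  0  0  0  0  0  1  1  1  1  1  1  2
So g(12) = 2.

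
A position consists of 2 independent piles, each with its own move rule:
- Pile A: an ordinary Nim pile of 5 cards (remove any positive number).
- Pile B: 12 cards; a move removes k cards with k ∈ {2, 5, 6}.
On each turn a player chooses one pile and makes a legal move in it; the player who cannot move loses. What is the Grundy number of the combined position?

5

Pile A is a plain Nim pile of size 5, so its Grundy value is 5.
For pile B, compute g(0), g(1), … with moves {2, 5, 6}:
g(0) = mex{} = 0
g(1) = mex{} = 0
g(2) = mex{0} = 1
g(3) = mex{0} = 1
g(4) = mex{1} = 0
g(5) = mex{0,1} = 2
g(6) = mex{0} = 1
g(7) = mex{0,1,2} = 3
g(8) = mex{1} = 0
g(9) = mex{0,1,3} = 2
g(10) = mex{0,2} = 1
g(11) = mex{1,2} = 0
g(12) = mex{1,3} = 0
So g(12) = 0.
By the Sprague-Grundy theorem, the Grundy value of a sum of independent games is the XOR of the component values.
Combined value = 5 XOR 0 = 5.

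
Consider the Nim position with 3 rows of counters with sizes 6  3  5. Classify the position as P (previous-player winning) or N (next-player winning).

Write each in binary and XOR column by column:
  110  (6)
  011  (3)
  101  (5)
  ---
  000  (0)
The nim-sum is 0, so this is a P-position: the player to move is in a losing position under optimal play.

P-position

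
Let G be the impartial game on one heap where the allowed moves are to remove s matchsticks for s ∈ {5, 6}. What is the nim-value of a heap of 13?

Grundy values for subtraction set {5, 6}:
k:     0  1  2  3  4  5  6  7  8  9 10 11 12 13
g(k):  0  0  0  0  0  1  1  1  1  1  2  0  0  0
So g(13) = 0.

0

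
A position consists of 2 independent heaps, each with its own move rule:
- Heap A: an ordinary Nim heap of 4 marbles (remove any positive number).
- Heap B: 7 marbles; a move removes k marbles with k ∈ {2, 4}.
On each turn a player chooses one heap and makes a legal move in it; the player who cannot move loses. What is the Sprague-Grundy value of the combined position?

4

Heap A is a plain Nim heap of size 4, so its Grundy value is 4.
Build the Grundy sequence for heap B with g(k) = mex{g(k−s) : s ∈ {2, 4}, s ≤ k}:
k:     0  1  2  3  4  5  6  7
g(k):  0  0  1  1  2  2  0  0
So g(7) = 0.
By the Sprague-Grundy theorem, the Grundy value of a sum of independent games is the XOR of the component values.
Combined value = 4 XOR 0 = 4.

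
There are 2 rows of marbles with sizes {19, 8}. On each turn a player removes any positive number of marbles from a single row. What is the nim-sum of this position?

27

Compute the nim-sum pairwise:
19 ^ 8 = 27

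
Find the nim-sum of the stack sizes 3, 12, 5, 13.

7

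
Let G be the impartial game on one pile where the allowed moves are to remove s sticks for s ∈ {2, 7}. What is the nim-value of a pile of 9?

Grundy values for subtraction set {2, 7}:
k:     0  1  2  3  4  5  6  7  8  9
g(k):  0  0  1  1  0  0  1  1  2  0
So g(9) = 0.

0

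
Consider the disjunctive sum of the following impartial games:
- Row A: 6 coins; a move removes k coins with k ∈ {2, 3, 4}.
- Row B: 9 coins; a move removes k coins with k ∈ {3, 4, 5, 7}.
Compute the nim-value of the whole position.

3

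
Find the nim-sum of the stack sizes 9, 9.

Compute the nim-sum pairwise:
9 ⊕ 9 = 0

0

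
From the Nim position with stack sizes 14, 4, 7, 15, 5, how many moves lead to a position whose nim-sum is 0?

5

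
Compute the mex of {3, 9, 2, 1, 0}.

The values 0, 1, 2, 3 are all present; 4 is the first non-negative integer missing from the set.

4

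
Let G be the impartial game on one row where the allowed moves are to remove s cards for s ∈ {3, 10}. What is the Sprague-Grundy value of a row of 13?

Compute g(0), g(1), … for moves {3, 10}:
g(0) = mex{} = 0
g(1) = mex{} = 0
g(2) = mex{} = 0
g(3) = mex{0} = 1
g(4) = mex{0} = 1
g(5) = mex{0} = 1
g(6) = mex{1} = 0
g(7) = mex{1} = 0
g(8) = mex{1} = 0
g(9) = mex{0} = 1
g(10) = mex{0} = 1
g(11) = mex{0} = 1
g(12) = mex{0,1} = 2
g(13) = mex{1} = 0
So g(13) = 0.

0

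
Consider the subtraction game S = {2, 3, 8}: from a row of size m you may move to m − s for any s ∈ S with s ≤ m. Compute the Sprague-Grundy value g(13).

1

Build the Grundy sequence with g(k) = mex{g(k−s) : s ∈ {2, 3, 8}, s ≤ k}:
g(0) = mex{} = 0
g(1) = mex{} = 0
g(2) = mex{0} = 1
g(3) = mex{0} = 1
g(4) = mex{0,1} = 2
g(5) = mex{1} = 0
g(6) = mex{1,2} = 0
g(7) = mex{0,2} = 1
g(8) = mex{0} = 1
g(9) = mex{0,1} = 2
g(10) = mex{1} = 0
g(11) = mex{1,2} = 0
g(12) = mex{0,2} = 1
g(13) = mex{0} = 1
So g(13) = 1.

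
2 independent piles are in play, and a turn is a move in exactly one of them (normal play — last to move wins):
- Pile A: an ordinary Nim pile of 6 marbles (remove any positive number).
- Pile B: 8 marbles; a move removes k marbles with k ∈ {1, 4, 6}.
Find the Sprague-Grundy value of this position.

Pile A is a plain Nim pile of size 6, so its Grundy value is 6.
Build the Grundy sequence for pile B with g(k) = mex{g(k−s) : s ∈ {1, 4, 6}, s ≤ k}:
g(0) = mex{} = 0
g(1) = mex{0} = 1
g(2) = mex{1} = 0
g(3) = mex{0} = 1
g(4) = mex{0,1} = 2
g(5) = mex{1,2} = 0
g(6) = mex{0} = 1
g(7) = mex{1} = 0
g(8) = mex{0,2} = 1
So g(8) = 1.
By the Sprague-Grundy theorem, the Grundy value of a sum of independent games is the XOR of the component values.
Combined value = 6 ⊕ 1 = 7.

7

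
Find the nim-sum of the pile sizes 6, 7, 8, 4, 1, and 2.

14

Compute the nim-sum pairwise:
6 ⊕ 7 = 1
1 ⊕ 8 = 9
9 ⊕ 4 = 13
13 ⊕ 1 = 12
12 ⊕ 2 = 14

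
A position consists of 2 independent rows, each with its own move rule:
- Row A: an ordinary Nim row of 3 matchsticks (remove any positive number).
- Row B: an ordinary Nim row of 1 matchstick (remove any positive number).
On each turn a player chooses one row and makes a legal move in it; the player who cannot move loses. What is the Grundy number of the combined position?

Row A is a plain Nim row of size 3, so its Grundy value is 3.
Row B is a plain Nim row of size 1, so its Grundy value is 1.
The value of a disjunctive sum is the nim-sum of the parts.
Combined value = 3 XOR 1 = 2.

2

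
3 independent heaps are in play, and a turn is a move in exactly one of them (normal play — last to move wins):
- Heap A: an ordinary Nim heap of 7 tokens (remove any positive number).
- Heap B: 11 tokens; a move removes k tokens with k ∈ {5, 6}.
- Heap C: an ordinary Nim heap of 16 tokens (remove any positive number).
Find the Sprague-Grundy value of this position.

23

Heap A is a plain Nim heap of size 7, so its Grundy value is 7.
Build the Grundy sequence for heap B with g(k) = mex{g(k−s) : s ∈ {5, 6}, s ≤ k}:
g(0) = mex{} = 0
g(1) = mex{} = 0
g(2) = mex{} = 0
g(3) = mex{} = 0
g(4) = mex{} = 0
g(5) = mex{0} = 1
g(6) = mex{0} = 1
g(7) = mex{0} = 1
g(8) = mex{0} = 1
g(9) = mex{0} = 1
g(10) = mex{0,1} = 2
g(11) = mex{1} = 0
So g(11) = 0.
Heap C is a plain Nim heap of size 16, so its Grundy value is 16.
By the Sprague-Grundy theorem, the Grundy value of a sum of independent games is the XOR of the component values.
Combined value = 7 ⊕ 0 ⊕ 16 = 23.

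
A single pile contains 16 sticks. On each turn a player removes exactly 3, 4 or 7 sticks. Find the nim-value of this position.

Build the Grundy sequence with g(k) = mex{g(k−s) : s ∈ {3, 4, 7}, s ≤ k}:
k:     0  1  2  3  4  5  6  7  8  9 10 11 12 13 14 15 16
g(k):  0  0  0  1  1  1  2  2  2  3  0  0  0  1  1  1  2
So g(16) = 2.

2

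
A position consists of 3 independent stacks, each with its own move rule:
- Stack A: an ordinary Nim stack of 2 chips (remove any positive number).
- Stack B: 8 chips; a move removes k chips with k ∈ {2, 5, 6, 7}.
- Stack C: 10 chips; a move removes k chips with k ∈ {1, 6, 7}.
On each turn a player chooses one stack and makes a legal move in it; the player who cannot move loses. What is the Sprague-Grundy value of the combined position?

Stack A is a plain Nim stack of size 2, so its Grundy value is 2.
For stack B, compute g(0), g(1), … with moves {2, 5, 6, 7}:
k:     0  1  2  3  4  5  6  7  8
g(k):  0  0  1  1  0  2  1  3  2
So g(8) = 2.
Build the Grundy sequence for stack C with g(k) = mex{g(k−s) : s ∈ {1, 6, 7}, s ≤ k}:
k:     0  1  2  3  4  5  6  7  8  9 10
g(k):  0  1  0  1  0  1  2  3  2  3  2
So g(10) = 2.
By the Sprague-Grundy theorem, the Grundy value of a sum of independent games is the XOR of the component values.
Combined value = 2 ⊕ 2 ⊕ 2 = 2.

2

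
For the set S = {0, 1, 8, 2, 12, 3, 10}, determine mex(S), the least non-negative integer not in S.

4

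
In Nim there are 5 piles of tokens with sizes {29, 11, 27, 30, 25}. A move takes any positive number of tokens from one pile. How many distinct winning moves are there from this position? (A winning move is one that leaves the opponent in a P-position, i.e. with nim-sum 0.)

5

In binary:
  11101  (29)
  01011  (11)
  11011  (27)
  11110  (30)
  11001  (25)
  -----
  01010  (10)
The overall nim-sum is X = 10. A pile of size p has a winning move iff p XOR X < p (reduce it to p XOR X).
  29: 29 XOR 10 = 23 < 29 — winning move (to 23).
  11: 11 XOR 10 = 1 < 11 — winning move (to 1).
  27: 27 XOR 10 = 17 < 27 — winning move (to 17).
  30: 30 XOR 10 = 20 < 30 — winning move (to 20).
  25: 25 XOR 10 = 19 < 25 — winning move (to 19).
That gives 5 winning moves.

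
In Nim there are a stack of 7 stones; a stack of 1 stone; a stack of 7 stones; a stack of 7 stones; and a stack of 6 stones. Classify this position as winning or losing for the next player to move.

Nim-sum: 7 ⊕ 1 ⊕ 7 ⊕ 7 ⊕ 6 = 0.
The nim-sum is 0, so this is a P-position: the player to move is in a losing position under optimal play.

Losing position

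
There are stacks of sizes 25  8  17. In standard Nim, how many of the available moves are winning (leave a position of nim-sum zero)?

Compute the nim-sum pairwise:
25 XOR 8 = 17
17 XOR 17 = 0
The nim-sum is already 0, so every move leaves a nonzero nim-sum — there are no winning moves.

0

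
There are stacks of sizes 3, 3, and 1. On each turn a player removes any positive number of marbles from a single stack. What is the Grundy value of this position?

1

In binary:
  11  (3)
  11  (3)
  01  (1)
  --
  01  (1)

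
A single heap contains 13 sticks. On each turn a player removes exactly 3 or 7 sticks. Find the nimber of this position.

1

Build the Grundy sequence with g(k) = mex{g(k−s) : s ∈ {3, 7}, s ≤ k}:
g(0) = mex{} = 0
g(1) = mex{} = 0
g(2) = mex{} = 0
g(3) = mex{0} = 1
g(4) = mex{0} = 1
g(5) = mex{0} = 1
g(6) = mex{1} = 0
g(7) = mex{0,1} = 2
g(8) = mex{0,1} = 2
g(9) = mex{0} = 1
g(10) = mex{1,2} = 0
g(11) = mex{1,2} = 0
g(12) = mex{1} = 0
g(13) = mex{0} = 1
So g(13) = 1.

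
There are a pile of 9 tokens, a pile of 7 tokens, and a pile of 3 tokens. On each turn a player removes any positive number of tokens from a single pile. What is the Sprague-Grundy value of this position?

Nim-sum: 9 XOR 7 XOR 3 = 13.

13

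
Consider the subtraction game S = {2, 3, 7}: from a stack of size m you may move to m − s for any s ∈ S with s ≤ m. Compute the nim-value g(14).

2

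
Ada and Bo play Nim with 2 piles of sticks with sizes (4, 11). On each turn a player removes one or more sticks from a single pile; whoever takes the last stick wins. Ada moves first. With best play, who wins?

Ada wins

Nim-sum: 4 ⊕ 11 = 15.
The nim-sum is 15 ≠ 0, so this is an N-position: the player to move can win; Ada has a winning move.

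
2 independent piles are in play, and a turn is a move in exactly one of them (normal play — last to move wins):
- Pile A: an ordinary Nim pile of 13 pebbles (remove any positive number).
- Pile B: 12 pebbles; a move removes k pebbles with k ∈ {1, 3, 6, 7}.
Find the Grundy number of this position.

Pile A is a plain Nim pile of size 13, so its Grundy value is 13.
Grundy values for pile B (subtraction set {1, 3, 6, 7}):
g(0) = mex{} = 0
g(1) = mex{0} = 1
g(2) = mex{1} = 0
g(3) = mex{0} = 1
g(4) = mex{1} = 0
g(5) = mex{0} = 1
g(6) = mex{0,1} = 2
g(7) = mex{0,1,2} = 3
g(8) = mex{0,1,3} = 2
g(9) = mex{0,1,2} = 3
g(10) = mex{0,1,3} = 2
g(11) = mex{0,1,2} = 3
g(12) = mex{1,2,3} = 0
So g(12) = 0.
By the Sprague-Grundy theorem, the Grundy value of a sum of independent games is the XOR of the component values.
Combined value = 13 ⊕ 0 = 13.

13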